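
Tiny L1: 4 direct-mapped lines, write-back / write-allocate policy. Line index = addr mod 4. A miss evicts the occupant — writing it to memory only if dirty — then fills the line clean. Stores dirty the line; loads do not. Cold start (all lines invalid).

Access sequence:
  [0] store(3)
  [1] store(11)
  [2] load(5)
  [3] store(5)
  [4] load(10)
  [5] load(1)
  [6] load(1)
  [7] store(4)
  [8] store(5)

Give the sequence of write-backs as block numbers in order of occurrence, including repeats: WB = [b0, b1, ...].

WB = [3, 5]

  0 | W B3 → L3 miss [D]
  1 | W B11 → L3 miss wb→B3 [D]
  2 | R B5 → L1 miss [-]
  3 | W B5 → L1 hit [D]
  4 | R B10 → L2 miss [-]
  5 | R B1 → L1 miss wb→B5 [-]
  6 | R B1 → L1 hit [-]
  7 | W B4 → L0 miss [D]
  8 | W B5 → L1 miss [D]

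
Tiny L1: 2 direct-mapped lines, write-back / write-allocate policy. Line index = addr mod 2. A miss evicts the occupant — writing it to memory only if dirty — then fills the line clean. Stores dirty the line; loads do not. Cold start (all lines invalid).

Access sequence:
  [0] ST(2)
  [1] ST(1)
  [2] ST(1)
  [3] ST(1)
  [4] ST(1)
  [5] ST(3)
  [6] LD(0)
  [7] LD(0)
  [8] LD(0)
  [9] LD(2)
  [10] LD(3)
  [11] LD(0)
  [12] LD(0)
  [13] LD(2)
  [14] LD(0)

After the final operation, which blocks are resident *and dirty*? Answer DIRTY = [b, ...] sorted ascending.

  0 | W B2 → L0 miss [D]
  1 | W B1 → L1 miss [D]
  2 | W B1 → L1 hit [D]
  3 | W B1 → L1 hit [D]
  4 | W B1 → L1 hit [D]
  5 | W B3 → L1 miss wb→B1 [D]
  6 | R B0 → L0 miss wb→B2 [-]
  7 | R B0 → L0 hit [-]
  8 | R B0 → L0 hit [-]
  9 | R B2 → L0 miss [-]
  10 | R B3 → L1 hit [D]
  11 | R B0 → L0 miss [-]
  12 | R B0 → L0 hit [-]
  13 | R B2 → L0 miss [-]
  14 | R B0 → L0 miss [-]

DIRTY = [3]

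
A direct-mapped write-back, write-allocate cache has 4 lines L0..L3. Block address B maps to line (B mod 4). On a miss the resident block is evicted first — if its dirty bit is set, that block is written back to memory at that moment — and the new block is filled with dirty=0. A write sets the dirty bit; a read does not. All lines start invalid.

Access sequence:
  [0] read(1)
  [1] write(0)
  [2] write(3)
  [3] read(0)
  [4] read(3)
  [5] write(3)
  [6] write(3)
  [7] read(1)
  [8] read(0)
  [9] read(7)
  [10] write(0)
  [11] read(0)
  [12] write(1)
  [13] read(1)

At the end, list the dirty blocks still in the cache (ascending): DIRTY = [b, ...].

DIRTY = [0, 1]

0: R B1 → L1 miss [-]
1: W B0 → L0 miss [D]
2: W B3 → L3 miss [D]
3: R B0 → L0 hit [D]
4: R B3 → L3 hit [D]
5: W B3 → L3 hit [D]
6: W B3 → L3 hit [D]
7: R B1 → L1 hit [-]
8: R B0 → L0 hit [D]
9: R B7 → L3 miss wb→B3 [-]
10: W B0 → L0 hit [D]
11: R B0 → L0 hit [D]
12: W B1 → L1 hit [D]
13: R B1 → L1 hit [D]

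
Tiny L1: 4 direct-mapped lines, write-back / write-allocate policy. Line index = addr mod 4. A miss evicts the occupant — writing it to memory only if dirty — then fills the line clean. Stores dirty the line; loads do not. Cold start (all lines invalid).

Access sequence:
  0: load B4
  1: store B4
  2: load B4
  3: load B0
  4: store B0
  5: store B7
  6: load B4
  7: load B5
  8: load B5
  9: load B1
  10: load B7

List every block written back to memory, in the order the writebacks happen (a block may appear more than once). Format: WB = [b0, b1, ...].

0: R B4 -> L0 miss  d=-]
1: W B4 -> L0 hit  d=D]
2: R B4 -> L0 hit  d=D]
3: R B0 -> L0 miss wb->B4  d=-]
4: W B0 -> L0 hit  d=D]
5: W B7 -> L3 miss  d=D]
6: R B4 -> L0 miss wb->B0  d=-]
7: R B5 -> L1 miss  d=-]
8: R B5 -> L1 hit  d=-]
9: R B1 -> L1 miss  d=-]
10: R B7 -> L3 hit  d=D]

WB = [4, 0]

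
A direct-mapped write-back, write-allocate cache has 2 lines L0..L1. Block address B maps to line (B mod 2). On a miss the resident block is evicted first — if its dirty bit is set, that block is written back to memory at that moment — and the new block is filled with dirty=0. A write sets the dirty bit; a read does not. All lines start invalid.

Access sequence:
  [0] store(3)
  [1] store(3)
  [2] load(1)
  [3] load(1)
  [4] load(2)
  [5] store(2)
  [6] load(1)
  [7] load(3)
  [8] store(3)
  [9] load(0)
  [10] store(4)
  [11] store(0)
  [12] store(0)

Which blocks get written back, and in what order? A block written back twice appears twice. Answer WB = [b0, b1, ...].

0: W B3 → L1 miss [D]
1: W B3 → L1 hit [D]
2: R B1 → L1 miss wb→B3 [-]
3: R B1 → L1 hit [-]
4: R B2 → L0 miss [-]
5: W B2 → L0 hit [D]
6: R B1 → L1 hit [-]
7: R B3 → L1 miss [-]
8: W B3 → L1 hit [D]
9: R B0 → L0 miss wb→B2 [-]
10: W B4 → L0 miss [D]
11: W B0 → L0 miss wb→B4 [D]
12: W B0 → L0 hit [D]

WB = [3, 2, 4]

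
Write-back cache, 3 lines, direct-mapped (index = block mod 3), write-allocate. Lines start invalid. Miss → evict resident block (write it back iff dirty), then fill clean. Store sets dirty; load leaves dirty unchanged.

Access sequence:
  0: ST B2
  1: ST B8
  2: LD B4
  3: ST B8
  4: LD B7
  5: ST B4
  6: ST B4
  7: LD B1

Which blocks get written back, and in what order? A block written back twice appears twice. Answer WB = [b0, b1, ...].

WB = [2, 4]

  0 | W B2 → L2 miss [D]
  1 | W B8 → L2 miss wb→B2 [D]
  2 | R B4 → L1 miss [-]
  3 | W B8 → L2 hit [D]
  4 | R B7 → L1 miss [-]
  5 | W B4 → L1 miss [D]
  6 | W B4 → L1 hit [D]
  7 | R B1 → L1 miss wb→B4 [-]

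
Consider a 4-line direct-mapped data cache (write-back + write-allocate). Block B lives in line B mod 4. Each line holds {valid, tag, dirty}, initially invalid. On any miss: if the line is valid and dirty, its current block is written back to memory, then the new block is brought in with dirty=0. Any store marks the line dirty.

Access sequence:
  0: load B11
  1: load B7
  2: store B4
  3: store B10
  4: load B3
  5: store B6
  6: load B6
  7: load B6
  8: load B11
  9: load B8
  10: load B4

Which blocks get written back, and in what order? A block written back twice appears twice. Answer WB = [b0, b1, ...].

0: R B11 -> L3 miss  d=-]
1: R B7 -> L3 miss  d=-]
2: W B4 -> L0 miss  d=D]
3: W B10 -> L2 miss  d=D]
4: R B3 -> L3 miss  d=-]
5: W B6 -> L2 miss wb->B10  d=D]
6: R B6 -> L2 hit  d=D]
7: R B6 -> L2 hit  d=D]
8: R B11 -> L3 miss  d=-]
9: R B8 -> L0 miss wb->B4  d=-]
10: R B4 -> L0 miss  d=-]

WB = [10, 4]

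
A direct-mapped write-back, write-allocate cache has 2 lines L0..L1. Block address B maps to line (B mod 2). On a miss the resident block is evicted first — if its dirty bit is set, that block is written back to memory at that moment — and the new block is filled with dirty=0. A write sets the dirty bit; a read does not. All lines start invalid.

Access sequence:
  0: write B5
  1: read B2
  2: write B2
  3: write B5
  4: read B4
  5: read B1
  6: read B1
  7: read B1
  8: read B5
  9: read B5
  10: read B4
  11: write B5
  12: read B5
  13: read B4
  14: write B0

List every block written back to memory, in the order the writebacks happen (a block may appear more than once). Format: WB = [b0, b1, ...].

  0 | W B5 → L1 miss [D]
  1 | R B2 → L0 miss [-]
  2 | W B2 → L0 hit [D]
  3 | W B5 → L1 hit [D]
  4 | R B4 → L0 miss wb→B2 [-]
  5 | R B1 → L1 miss wb→B5 [-]
  6 | R B1 → L1 hit [-]
  7 | R B1 → L1 hit [-]
  8 | R B5 → L1 miss [-]
  9 | R B5 → L1 hit [-]
  10 | R B4 → L0 hit [-]
  11 | W B5 → L1 hit [D]
  12 | R B5 → L1 hit [D]
  13 | R B4 → L0 hit [-]
  14 | W B0 → L0 miss [D]

WB = [2, 5]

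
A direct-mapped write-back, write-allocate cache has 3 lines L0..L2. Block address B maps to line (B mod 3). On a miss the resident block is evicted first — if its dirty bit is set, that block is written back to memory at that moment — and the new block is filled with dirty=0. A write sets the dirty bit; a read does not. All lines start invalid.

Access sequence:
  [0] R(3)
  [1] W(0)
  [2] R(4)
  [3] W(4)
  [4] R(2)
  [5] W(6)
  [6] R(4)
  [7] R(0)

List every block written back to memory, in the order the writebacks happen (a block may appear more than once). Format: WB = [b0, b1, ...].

  0 | R B3 → L0 miss [-]
  1 | W B0 → L0 miss [D]
  2 | R B4 → L1 miss [-]
  3 | W B4 → L1 hit [D]
  4 | R B2 → L2 miss [-]
  5 | W B6 → L0 miss wb→B0 [D]
  6 | R B4 → L1 hit [D]
  7 | R B0 → L0 miss wb→B6 [-]

WB = [0, 6]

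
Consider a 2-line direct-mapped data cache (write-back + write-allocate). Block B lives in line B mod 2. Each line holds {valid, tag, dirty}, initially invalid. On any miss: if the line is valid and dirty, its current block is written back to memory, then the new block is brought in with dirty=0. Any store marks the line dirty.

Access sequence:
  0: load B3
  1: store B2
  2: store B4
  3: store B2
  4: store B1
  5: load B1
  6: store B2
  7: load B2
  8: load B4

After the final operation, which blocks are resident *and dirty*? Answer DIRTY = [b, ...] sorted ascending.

0: R B3 -> L1 miss  d=-]
1: W B2 -> L0 miss  d=D]
2: W B4 -> L0 miss wb->B2  d=D]
3: W B2 -> L0 miss wb->B4  d=D]
4: W B1 -> L1 miss  d=D]
5: R B1 -> L1 hit  d=D]
6: W B2 -> L0 hit  d=D]
7: R B2 -> L0 hit  d=D]
8: R B4 -> L0 miss wb->B2  d=-]

DIRTY = [1]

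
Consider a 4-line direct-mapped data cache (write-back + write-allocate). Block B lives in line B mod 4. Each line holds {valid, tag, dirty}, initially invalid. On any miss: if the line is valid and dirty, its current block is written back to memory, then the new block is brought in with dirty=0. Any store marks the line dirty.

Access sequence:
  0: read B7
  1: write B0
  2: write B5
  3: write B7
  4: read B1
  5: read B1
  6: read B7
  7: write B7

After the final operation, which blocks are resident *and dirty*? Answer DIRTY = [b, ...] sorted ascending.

0: R B7 → L3 miss [-]
1: W B0 → L0 miss [D]
2: W B5 → L1 miss [D]
3: W B7 → L3 hit [D]
4: R B1 → L1 miss wb→B5 [-]
5: R B1 → L1 hit [-]
6: R B7 → L3 hit [D]
7: W B7 → L3 hit [D]

DIRTY = [0, 7]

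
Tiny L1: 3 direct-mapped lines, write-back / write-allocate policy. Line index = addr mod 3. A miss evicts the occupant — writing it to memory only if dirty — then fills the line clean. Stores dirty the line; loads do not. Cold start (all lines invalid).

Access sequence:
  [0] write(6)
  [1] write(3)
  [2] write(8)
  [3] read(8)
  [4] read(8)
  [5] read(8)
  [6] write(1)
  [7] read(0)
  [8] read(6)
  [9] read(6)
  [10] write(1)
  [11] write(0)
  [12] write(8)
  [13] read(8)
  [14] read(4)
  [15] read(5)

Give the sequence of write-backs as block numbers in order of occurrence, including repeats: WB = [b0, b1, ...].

WB = [6, 3, 1, 8]

  0 | W B6 → L0 miss [D]
  1 | W B3 → L0 miss wb→B6 [D]
  2 | W B8 → L2 miss [D]
  3 | R B8 → L2 hit [D]
  4 | R B8 → L2 hit [D]
  5 | R B8 → L2 hit [D]
  6 | W B1 → L1 miss [D]
  7 | R B0 → L0 miss wb→B3 [-]
  8 | R B6 → L0 miss [-]
  9 | R B6 → L0 hit [-]
  10 | W B1 → L1 hit [D]
  11 | W B0 → L0 miss [D]
  12 | W B8 → L2 hit [D]
  13 | R B8 → L2 hit [D]
  14 | R B4 → L1 miss wb→B1 [-]
  15 | R B5 → L2 miss wb→B8 [-]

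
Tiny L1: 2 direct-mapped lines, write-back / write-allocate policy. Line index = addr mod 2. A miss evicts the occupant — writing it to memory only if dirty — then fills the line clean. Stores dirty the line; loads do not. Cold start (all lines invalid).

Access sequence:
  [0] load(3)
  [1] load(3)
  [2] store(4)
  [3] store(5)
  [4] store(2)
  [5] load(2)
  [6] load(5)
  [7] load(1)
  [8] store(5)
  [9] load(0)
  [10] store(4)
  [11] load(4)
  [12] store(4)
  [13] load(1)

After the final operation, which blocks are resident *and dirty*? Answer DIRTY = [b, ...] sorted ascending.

DIRTY = [4]

0: R B3 -> L1 miss  d=-]
1: R B3 -> L1 hit  d=-]
2: W B4 -> L0 miss  d=D]
3: W B5 -> L1 miss  d=D]
4: W B2 -> L0 miss wb->B4  d=D]
5: R B2 -> L0 hit  d=D]
6: R B5 -> L1 hit  d=D]
7: R B1 -> L1 miss wb->B5  d=-]
8: W B5 -> L1 miss  d=D]
9: R B0 -> L0 miss wb->B2  d=-]
10: W B4 -> L0 miss  d=D]
11: R B4 -> L0 hit  d=D]
12: W B4 -> L0 hit  d=D]
13: R B1 -> L1 miss wb->B5  d=-]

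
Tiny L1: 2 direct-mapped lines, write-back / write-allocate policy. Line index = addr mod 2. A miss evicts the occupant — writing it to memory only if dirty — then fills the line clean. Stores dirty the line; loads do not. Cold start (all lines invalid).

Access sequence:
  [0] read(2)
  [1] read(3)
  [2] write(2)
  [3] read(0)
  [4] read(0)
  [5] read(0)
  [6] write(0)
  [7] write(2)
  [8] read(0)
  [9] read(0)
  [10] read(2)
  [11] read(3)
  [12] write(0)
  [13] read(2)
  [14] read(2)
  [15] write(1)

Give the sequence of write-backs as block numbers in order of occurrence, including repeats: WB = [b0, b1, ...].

WB = [2, 0, 2, 0]

  0 | R B2 → L0 miss [-]
  1 | R B3 → L1 miss [-]
  2 | W B2 → L0 hit [D]
  3 | R B0 → L0 miss wb→B2 [-]
  4 | R B0 → L0 hit [-]
  5 | R B0 → L0 hit [-]
  6 | W B0 → L0 hit [D]
  7 | W B2 → L0 miss wb→B0 [D]
  8 | R B0 → L0 miss wb→B2 [-]
  9 | R B0 → L0 hit [-]
  10 | R B2 → L0 miss [-]
  11 | R B3 → L1 hit [-]
  12 | W B0 → L0 miss [D]
  13 | R B2 → L0 miss wb→B0 [-]
  14 | R B2 → L0 hit [-]
  15 | W B1 → L1 miss [D]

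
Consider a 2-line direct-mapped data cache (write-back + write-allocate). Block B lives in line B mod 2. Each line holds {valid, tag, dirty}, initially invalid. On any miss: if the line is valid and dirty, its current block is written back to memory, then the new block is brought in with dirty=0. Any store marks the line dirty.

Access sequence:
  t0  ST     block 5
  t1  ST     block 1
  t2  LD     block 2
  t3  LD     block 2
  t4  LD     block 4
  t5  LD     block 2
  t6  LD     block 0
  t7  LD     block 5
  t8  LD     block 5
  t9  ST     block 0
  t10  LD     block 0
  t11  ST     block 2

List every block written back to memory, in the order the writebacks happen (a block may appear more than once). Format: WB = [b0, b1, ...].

WB = [5, 1, 0]

0: W B5 → L1 miss [D]
1: W B1 → L1 miss wb→B5 [D]
2: R B2 → L0 miss [-]
3: R B2 → L0 hit [-]
4: R B4 → L0 miss [-]
5: R B2 → L0 miss [-]
6: R B0 → L0 miss [-]
7: R B5 → L1 miss wb→B1 [-]
8: R B5 → L1 hit [-]
9: W B0 → L0 hit [D]
10: R B0 → L0 hit [D]
11: W B2 → L0 miss wb→B0 [D]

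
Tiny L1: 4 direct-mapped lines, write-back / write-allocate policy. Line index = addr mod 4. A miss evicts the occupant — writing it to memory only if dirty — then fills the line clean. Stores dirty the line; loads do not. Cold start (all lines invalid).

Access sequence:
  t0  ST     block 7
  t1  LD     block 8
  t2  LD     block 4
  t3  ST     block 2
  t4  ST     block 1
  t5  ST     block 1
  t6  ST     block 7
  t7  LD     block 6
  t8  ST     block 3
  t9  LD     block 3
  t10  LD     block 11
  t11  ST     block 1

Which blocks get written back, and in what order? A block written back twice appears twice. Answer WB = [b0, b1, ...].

WB = [2, 7, 3]

  0 | W B7 → L3 miss [D]
  1 | R B8 → L0 miss [-]
  2 | R B4 → L0 miss [-]
  3 | W B2 → L2 miss [D]
  4 | W B1 → L1 miss [D]
  5 | W B1 → L1 hit [D]
  6 | W B7 → L3 hit [D]
  7 | R B6 → L2 miss wb→B2 [-]
  8 | W B3 → L3 miss wb→B7 [D]
  9 | R B3 → L3 hit [D]
  10 | R B11 → L3 miss wb→B3 [-]
  11 | W B1 → L1 hit [D]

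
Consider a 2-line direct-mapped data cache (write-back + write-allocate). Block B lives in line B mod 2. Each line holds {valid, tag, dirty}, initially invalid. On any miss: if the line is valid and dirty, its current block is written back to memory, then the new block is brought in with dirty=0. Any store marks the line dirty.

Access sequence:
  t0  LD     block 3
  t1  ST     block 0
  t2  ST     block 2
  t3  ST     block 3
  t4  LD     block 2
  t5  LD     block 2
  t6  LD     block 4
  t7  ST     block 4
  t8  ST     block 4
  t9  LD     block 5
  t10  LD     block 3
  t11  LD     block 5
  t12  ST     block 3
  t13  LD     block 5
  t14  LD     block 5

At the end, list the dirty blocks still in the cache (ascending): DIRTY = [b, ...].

0: R B3 -> L1 miss  d=-]
1: W B0 -> L0 miss  d=D]
2: W B2 -> L0 miss wb->B0  d=D]
3: W B3 -> L1 hit  d=D]
4: R B2 -> L0 hit  d=D]
5: R B2 -> L0 hit  d=D]
6: R B4 -> L0 miss wb->B2  d=-]
7: W B4 -> L0 hit  d=D]
8: W B4 -> L0 hit  d=D]
9: R B5 -> L1 miss wb->B3  d=-]
10: R B3 -> L1 miss  d=-]
11: R B5 -> L1 miss  d=-]
12: W B3 -> L1 miss  d=D]
13: R B5 -> L1 miss wb->B3  d=-]
14: R B5 -> L1 hit  d=-]

DIRTY = [4]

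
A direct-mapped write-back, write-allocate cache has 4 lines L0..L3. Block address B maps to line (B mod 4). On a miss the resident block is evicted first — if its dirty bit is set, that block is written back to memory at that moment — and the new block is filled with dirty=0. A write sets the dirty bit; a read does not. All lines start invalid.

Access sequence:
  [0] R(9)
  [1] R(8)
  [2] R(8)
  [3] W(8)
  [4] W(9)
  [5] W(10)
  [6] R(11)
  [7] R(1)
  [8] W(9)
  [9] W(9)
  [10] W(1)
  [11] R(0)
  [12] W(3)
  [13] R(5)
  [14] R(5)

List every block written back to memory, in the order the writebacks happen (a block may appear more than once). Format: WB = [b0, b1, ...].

WB = [9, 9, 8, 1]

0: R B9 -> L1 miss  d=-]
1: R B8 -> L0 miss  d=-]
2: R B8 -> L0 hit  d=-]
3: W B8 -> L0 hit  d=D]
4: W B9 -> L1 hit  d=D]
5: W B10 -> L2 miss  d=D]
6: R B11 -> L3 miss  d=-]
7: R B1 -> L1 miss wb->B9  d=-]
8: W B9 -> L1 miss  d=D]
9: W B9 -> L1 hit  d=D]
10: W B1 -> L1 miss wb->B9  d=D]
11: R B0 -> L0 miss wb->B8  d=-]
12: W B3 -> L3 miss  d=D]
13: R B5 -> L1 miss wb->B1  d=-]
14: R B5 -> L1 hit  d=-]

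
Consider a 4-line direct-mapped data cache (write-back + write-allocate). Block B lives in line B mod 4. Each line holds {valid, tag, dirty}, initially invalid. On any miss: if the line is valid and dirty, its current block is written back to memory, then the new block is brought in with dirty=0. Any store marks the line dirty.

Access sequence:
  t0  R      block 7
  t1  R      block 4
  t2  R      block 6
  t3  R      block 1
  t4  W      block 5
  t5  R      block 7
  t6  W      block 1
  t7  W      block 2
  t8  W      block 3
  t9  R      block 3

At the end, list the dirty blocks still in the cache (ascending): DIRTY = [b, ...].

  0 | R B7 → L3 miss [-]
  1 | R B4 → L0 miss [-]
  2 | R B6 → L2 miss [-]
  3 | R B1 → L1 miss [-]
  4 | W B5 → L1 miss [D]
  5 | R B7 → L3 hit [-]
  6 | W B1 → L1 miss wb→B5 [D]
  7 | W B2 → L2 miss [D]
  8 | W B3 → L3 miss [D]
  9 | R B3 → L3 hit [D]

DIRTY = [1, 2, 3]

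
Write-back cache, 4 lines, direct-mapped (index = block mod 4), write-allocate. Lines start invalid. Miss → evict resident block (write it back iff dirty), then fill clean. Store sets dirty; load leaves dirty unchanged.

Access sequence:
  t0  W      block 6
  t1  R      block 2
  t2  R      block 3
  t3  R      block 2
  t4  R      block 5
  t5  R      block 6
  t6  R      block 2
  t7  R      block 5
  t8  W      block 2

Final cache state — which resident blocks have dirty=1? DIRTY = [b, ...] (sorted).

0: W B6 -> L2 miss  d=D]
1: R B2 -> L2 miss wb->B6  d=-]
2: R B3 -> L3 miss  d=-]
3: R B2 -> L2 hit  d=-]
4: R B5 -> L1 miss  d=-]
5: R B6 -> L2 miss  d=-]
6: R B2 -> L2 miss  d=-]
7: R B5 -> L1 hit  d=-]
8: W B2 -> L2 hit  d=D]

DIRTY = [2]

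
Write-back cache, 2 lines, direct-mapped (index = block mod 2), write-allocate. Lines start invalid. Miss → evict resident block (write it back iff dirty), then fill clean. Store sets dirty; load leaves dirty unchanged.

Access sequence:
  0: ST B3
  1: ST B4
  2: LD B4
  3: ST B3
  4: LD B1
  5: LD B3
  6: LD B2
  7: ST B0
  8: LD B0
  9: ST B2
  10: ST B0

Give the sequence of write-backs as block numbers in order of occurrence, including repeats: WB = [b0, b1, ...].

WB = [3, 4, 0, 2]

0: W B3 -> L1 miss  d=D]
1: W B4 -> L0 miss  d=D]
2: R B4 -> L0 hit  d=D]
3: W B3 -> L1 hit  d=D]
4: R B1 -> L1 miss wb->B3  d=-]
5: R B3 -> L1 miss  d=-]
6: R B2 -> L0 miss wb->B4  d=-]
7: W B0 -> L0 miss  d=D]
8: R B0 -> L0 hit  d=D]
9: W B2 -> L0 miss wb->B0  d=D]
10: W B0 -> L0 miss wb->B2  d=D]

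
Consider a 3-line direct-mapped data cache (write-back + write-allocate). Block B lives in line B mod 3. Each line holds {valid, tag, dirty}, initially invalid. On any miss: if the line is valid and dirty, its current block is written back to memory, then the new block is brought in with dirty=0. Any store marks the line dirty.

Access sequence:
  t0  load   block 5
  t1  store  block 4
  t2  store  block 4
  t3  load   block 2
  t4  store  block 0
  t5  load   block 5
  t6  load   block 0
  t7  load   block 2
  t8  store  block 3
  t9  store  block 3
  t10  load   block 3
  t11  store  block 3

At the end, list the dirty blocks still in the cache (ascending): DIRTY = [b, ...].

  0 | R B5 → L2 miss [-]
  1 | W B4 → L1 miss [D]
  2 | W B4 → L1 hit [D]
  3 | R B2 → L2 miss [-]
  4 | W B0 → L0 miss [D]
  5 | R B5 → L2 miss [-]
  6 | R B0 → L0 hit [D]
  7 | R B2 → L2 miss [-]
  8 | W B3 → L0 miss wb→B0 [D]
  9 | W B3 → L0 hit [D]
  10 | R B3 → L0 hit [D]
  11 | W B3 → L0 hit [D]

DIRTY = [3, 4]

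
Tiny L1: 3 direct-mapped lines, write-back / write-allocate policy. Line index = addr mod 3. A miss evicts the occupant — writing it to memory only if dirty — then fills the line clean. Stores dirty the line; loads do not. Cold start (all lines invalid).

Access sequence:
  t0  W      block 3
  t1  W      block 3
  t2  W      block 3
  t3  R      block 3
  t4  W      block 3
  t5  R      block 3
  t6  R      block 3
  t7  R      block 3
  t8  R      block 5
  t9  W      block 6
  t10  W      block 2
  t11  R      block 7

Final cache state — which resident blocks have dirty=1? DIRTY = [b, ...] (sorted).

  0 | W B3 → L0 miss [D]
  1 | W B3 → L0 hit [D]
  2 | W B3 → L0 hit [D]
  3 | R B3 → L0 hit [D]
  4 | W B3 → L0 hit [D]
  5 | R B3 → L0 hit [D]
  6 | R B3 → L0 hit [D]
  7 | R B3 → L0 hit [D]
  8 | R B5 → L2 miss [-]
  9 | W B6 → L0 miss wb→B3 [D]
  10 | W B2 → L2 miss [D]
  11 | R B7 → L1 miss [-]

DIRTY = [2, 6]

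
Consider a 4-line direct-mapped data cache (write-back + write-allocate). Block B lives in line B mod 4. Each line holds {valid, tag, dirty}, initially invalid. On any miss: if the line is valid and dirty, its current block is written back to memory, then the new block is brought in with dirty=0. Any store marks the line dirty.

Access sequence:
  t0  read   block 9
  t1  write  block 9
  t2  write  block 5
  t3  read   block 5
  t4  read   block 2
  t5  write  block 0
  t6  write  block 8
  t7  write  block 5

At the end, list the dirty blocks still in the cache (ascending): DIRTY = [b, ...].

  0 | R B9 → L1 miss [-]
  1 | W B9 → L1 hit [D]
  2 | W B5 → L1 miss wb→B9 [D]
  3 | R B5 → L1 hit [D]
  4 | R B2 → L2 miss [-]
  5 | W B0 → L0 miss [D]
  6 | W B8 → L0 miss wb→B0 [D]
  7 | W B5 → L1 hit [D]

DIRTY = [5, 8]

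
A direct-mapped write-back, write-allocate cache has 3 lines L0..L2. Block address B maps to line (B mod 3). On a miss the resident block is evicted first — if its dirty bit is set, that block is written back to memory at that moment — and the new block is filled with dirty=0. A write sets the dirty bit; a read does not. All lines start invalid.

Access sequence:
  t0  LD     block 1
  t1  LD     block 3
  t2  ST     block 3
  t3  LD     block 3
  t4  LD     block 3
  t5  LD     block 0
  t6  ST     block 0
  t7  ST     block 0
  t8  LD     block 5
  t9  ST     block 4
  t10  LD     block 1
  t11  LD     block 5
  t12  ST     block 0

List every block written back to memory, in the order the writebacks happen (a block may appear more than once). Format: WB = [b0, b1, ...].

WB = [3, 4]

0: R B1 → L1 miss [-]
1: R B3 → L0 miss [-]
2: W B3 → L0 hit [D]
3: R B3 → L0 hit [D]
4: R B3 → L0 hit [D]
5: R B0 → L0 miss wb→B3 [-]
6: W B0 → L0 hit [D]
7: W B0 → L0 hit [D]
8: R B5 → L2 miss [-]
9: W B4 → L1 miss [D]
10: R B1 → L1 miss wb→B4 [-]
11: R B5 → L2 hit [-]
12: W B0 → L0 hit [D]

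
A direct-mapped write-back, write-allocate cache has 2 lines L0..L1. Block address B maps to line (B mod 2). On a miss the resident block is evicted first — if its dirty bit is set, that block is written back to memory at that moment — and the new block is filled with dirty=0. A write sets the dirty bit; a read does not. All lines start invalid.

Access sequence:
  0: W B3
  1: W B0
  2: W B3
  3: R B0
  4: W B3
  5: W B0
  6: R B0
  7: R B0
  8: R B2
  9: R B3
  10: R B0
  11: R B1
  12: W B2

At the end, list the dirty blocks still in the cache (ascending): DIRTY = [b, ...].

DIRTY = [2]

0: W B3 → L1 miss [D]
1: W B0 → L0 miss [D]
2: W B3 → L1 hit [D]
3: R B0 → L0 hit [D]
4: W B3 → L1 hit [D]
5: W B0 → L0 hit [D]
6: R B0 → L0 hit [D]
7: R B0 → L0 hit [D]
8: R B2 → L0 miss wb→B0 [-]
9: R B3 → L1 hit [D]
10: R B0 → L0 miss [-]
11: R B1 → L1 miss wb→B3 [-]
12: W B2 → L0 miss [D]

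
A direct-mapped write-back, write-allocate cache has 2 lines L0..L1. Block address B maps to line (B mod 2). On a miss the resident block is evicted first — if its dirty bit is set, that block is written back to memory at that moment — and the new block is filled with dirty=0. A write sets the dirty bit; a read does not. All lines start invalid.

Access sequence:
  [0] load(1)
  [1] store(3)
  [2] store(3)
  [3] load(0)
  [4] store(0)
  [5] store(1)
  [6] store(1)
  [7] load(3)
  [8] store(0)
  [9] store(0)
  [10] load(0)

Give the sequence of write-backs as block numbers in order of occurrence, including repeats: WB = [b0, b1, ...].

WB = [3, 1]

0: R B1 -> L1 miss  d=-]
1: W B3 -> L1 miss  d=D]
2: W B3 -> L1 hit  d=D]
3: R B0 -> L0 miss  d=-]
4: W B0 -> L0 hit  d=D]
5: W B1 -> L1 miss wb->B3  d=D]
6: W B1 -> L1 hit  d=D]
7: R B3 -> L1 miss wb->B1  d=-]
8: W B0 -> L0 hit  d=D]
9: W B0 -> L0 hit  d=D]
10: R B0 -> L0 hit  d=D]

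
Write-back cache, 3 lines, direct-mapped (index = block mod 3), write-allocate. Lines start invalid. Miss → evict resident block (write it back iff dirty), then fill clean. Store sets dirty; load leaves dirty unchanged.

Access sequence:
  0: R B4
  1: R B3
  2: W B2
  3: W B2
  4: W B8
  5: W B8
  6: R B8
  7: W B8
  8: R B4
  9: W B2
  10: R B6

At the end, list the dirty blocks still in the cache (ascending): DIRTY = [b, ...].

  0 | R B4 → L1 miss [-]
  1 | R B3 → L0 miss [-]
  2 | W B2 → L2 miss [D]
  3 | W B2 → L2 hit [D]
  4 | W B8 → L2 miss wb→B2 [D]
  5 | W B8 → L2 hit [D]
  6 | R B8 → L2 hit [D]
  7 | W B8 → L2 hit [D]
  8 | R B4 → L1 hit [-]
  9 | W B2 → L2 miss wb→B8 [D]
  10 | R B6 → L0 miss [-]

DIRTY = [2]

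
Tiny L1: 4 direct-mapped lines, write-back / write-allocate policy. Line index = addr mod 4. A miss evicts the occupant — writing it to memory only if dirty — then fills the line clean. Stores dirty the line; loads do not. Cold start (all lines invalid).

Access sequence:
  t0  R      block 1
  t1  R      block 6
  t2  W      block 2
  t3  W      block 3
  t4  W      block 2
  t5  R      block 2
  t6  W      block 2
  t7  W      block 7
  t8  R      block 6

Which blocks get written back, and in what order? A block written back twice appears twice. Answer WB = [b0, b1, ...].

0: R B1 -> L1 miss  d=-]
1: R B6 -> L2 miss  d=-]
2: W B2 -> L2 miss  d=D]
3: W B3 -> L3 miss  d=D]
4: W B2 -> L2 hit  d=D]
5: R B2 -> L2 hit  d=D]
6: W B2 -> L2 hit  d=D]
7: W B7 -> L3 miss wb->B3  d=D]
8: R B6 -> L2 miss wb->B2  d=-]

WB = [3, 2]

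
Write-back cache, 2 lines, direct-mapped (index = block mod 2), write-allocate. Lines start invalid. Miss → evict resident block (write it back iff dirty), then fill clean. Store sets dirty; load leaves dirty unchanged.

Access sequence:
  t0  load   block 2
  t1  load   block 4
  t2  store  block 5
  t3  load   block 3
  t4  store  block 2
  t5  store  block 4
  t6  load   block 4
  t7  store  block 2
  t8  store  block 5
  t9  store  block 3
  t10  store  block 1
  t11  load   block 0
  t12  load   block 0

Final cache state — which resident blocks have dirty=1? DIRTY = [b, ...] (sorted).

DIRTY = [1]

0: R B2 → L0 miss [-]
1: R B4 → L0 miss [-]
2: W B5 → L1 miss [D]
3: R B3 → L1 miss wb→B5 [-]
4: W B2 → L0 miss [D]
5: W B4 → L0 miss wb→B2 [D]
6: R B4 → L0 hit [D]
7: W B2 → L0 miss wb→B4 [D]
8: W B5 → L1 miss [D]
9: W B3 → L1 miss wb→B5 [D]
10: W B1 → L1 miss wb→B3 [D]
11: R B0 → L0 miss wb→B2 [-]
12: R B0 → L0 hit [-]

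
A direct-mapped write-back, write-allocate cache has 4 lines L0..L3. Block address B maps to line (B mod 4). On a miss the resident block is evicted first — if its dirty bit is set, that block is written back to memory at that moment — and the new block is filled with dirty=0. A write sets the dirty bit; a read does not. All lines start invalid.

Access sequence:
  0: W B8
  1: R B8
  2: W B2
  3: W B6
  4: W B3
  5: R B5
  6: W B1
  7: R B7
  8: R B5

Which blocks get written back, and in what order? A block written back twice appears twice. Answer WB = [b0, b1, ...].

  0 | W B8 → L0 miss [D]
  1 | R B8 → L0 hit [D]
  2 | W B2 → L2 miss [D]
  3 | W B6 → L2 miss wb→B2 [D]
  4 | W B3 → L3 miss [D]
  5 | R B5 → L1 miss [-]
  6 | W B1 → L1 miss [D]
  7 | R B7 → L3 miss wb→B3 [-]
  8 | R B5 → L1 miss wb→B1 [-]

WB = [2, 3, 1]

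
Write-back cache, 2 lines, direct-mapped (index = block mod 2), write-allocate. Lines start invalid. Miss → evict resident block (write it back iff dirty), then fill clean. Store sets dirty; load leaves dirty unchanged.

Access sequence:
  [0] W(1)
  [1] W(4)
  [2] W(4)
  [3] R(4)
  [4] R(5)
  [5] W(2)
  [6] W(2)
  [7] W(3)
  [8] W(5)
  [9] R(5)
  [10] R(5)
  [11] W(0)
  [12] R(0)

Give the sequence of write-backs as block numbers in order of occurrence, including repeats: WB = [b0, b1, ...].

0: W B1 -> L1 miss  d=D]
1: W B4 -> L0 miss  d=D]
2: W B4 -> L0 hit  d=D]
3: R B4 -> L0 hit  d=D]
4: R B5 -> L1 miss wb->B1  d=-]
5: W B2 -> L0 miss wb->B4  d=D]
6: W B2 -> L0 hit  d=D]
7: W B3 -> L1 miss  d=D]
8: W B5 -> L1 miss wb->B3  d=D]
9: R B5 -> L1 hit  d=D]
10: R B5 -> L1 hit  d=D]
11: W B0 -> L0 miss wb->B2  d=D]
12: R B0 -> L0 hit  d=D]

WB = [1, 4, 3, 2]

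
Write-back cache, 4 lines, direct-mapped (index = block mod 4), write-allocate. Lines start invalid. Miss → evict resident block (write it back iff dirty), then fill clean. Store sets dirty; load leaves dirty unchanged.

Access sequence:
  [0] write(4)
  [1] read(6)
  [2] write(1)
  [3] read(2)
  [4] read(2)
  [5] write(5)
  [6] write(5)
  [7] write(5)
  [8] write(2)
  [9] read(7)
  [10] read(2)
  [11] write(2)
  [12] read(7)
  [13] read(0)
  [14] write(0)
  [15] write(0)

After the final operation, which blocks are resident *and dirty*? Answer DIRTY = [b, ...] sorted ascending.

DIRTY = [0, 2, 5]

0: W B4 → L0 miss [D]
1: R B6 → L2 miss [-]
2: W B1 → L1 miss [D]
3: R B2 → L2 miss [-]
4: R B2 → L2 hit [-]
5: W B5 → L1 miss wb→B1 [D]
6: W B5 → L1 hit [D]
7: W B5 → L1 hit [D]
8: W B2 → L2 hit [D]
9: R B7 → L3 miss [-]
10: R B2 → L2 hit [D]
11: W B2 → L2 hit [D]
12: R B7 → L3 hit [-]
13: R B0 → L0 miss wb→B4 [-]
14: W B0 → L0 hit [D]
15: W B0 → L0 hit [D]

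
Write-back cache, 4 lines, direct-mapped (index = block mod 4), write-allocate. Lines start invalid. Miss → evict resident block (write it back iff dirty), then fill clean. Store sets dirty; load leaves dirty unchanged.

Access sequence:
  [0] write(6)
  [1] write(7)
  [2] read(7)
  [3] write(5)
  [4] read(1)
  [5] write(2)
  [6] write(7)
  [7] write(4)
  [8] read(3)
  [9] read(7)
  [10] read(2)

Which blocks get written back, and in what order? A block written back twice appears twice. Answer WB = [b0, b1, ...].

0: W B6 → L2 miss [D]
1: W B7 → L3 miss [D]
2: R B7 → L3 hit [D]
3: W B5 → L1 miss [D]
4: R B1 → L1 miss wb→B5 [-]
5: W B2 → L2 miss wb→B6 [D]
6: W B7 → L3 hit [D]
7: W B4 → L0 miss [D]
8: R B3 → L3 miss wb→B7 [-]
9: R B7 → L3 miss [-]
10: R B2 → L2 hit [D]

WB = [5, 6, 7]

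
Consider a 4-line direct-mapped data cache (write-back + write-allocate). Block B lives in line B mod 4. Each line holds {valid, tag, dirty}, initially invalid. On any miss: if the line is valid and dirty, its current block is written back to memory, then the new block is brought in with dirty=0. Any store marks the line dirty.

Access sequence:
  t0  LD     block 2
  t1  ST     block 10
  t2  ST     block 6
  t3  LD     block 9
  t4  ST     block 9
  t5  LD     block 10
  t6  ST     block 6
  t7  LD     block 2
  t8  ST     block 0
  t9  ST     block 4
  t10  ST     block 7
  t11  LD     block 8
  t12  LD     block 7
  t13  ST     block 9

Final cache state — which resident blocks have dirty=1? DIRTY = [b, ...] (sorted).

0: R B2 -> L2 miss  d=-]
1: W B10 -> L2 miss  d=D]
2: W B6 -> L2 miss wb->B10  d=D]
3: R B9 -> L1 miss  d=-]
4: W B9 -> L1 hit  d=D]
5: R B10 -> L2 miss wb->B6  d=-]
6: W B6 -> L2 miss  d=D]
7: R B2 -> L2 miss wb->B6  d=-]
8: W B0 -> L0 miss  d=D]
9: W B4 -> L0 miss wb->B0  d=D]
10: W B7 -> L3 miss  d=D]
11: R B8 -> L0 miss wb->B4  d=-]
12: R B7 -> L3 hit  d=D]
13: W B9 -> L1 hit  d=D]

DIRTY = [7, 9]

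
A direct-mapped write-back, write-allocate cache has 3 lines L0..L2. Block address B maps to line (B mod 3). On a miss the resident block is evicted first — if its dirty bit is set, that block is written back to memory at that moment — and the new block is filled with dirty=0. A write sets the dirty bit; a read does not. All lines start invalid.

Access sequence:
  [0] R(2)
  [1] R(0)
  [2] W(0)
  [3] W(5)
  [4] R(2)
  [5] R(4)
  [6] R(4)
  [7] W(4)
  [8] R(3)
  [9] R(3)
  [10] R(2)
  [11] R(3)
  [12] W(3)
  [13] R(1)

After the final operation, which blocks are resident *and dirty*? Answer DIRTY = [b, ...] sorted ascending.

  0 | R B2 → L2 miss [-]
  1 | R B0 → L0 miss [-]
  2 | W B0 → L0 hit [D]
  3 | W B5 → L2 miss [D]
  4 | R B2 → L2 miss wb→B5 [-]
  5 | R B4 → L1 miss [-]
  6 | R B4 → L1 hit [-]
  7 | W B4 → L1 hit [D]
  8 | R B3 → L0 miss wb→B0 [-]
  9 | R B3 → L0 hit [-]
  10 | R B2 → L2 hit [-]
  11 | R B3 → L0 hit [-]
  12 | W B3 → L0 hit [D]
  13 | R B1 → L1 miss wb→B4 [-]

DIRTY = [3]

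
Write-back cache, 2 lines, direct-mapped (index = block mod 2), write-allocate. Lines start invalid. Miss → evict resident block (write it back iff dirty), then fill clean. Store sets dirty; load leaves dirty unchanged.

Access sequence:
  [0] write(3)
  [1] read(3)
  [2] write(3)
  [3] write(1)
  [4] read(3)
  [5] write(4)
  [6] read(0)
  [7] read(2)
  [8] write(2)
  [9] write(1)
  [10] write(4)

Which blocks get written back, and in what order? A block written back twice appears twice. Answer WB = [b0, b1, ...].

WB = [3, 1, 4, 2]

0: W B3 → L1 miss [D]
1: R B3 → L1 hit [D]
2: W B3 → L1 hit [D]
3: W B1 → L1 miss wb→B3 [D]
4: R B3 → L1 miss wb→B1 [-]
5: W B4 → L0 miss [D]
6: R B0 → L0 miss wb→B4 [-]
7: R B2 → L0 miss [-]
8: W B2 → L0 hit [D]
9: W B1 → L1 miss [D]
10: W B4 → L0 miss wb→B2 [D]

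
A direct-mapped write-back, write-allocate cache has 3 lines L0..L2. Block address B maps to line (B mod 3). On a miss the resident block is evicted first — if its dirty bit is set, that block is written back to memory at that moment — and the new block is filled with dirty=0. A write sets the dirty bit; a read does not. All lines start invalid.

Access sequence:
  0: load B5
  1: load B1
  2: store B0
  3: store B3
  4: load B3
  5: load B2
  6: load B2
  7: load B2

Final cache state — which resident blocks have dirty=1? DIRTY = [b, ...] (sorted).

0: R B5 -> L2 miss  d=-]
1: R B1 -> L1 miss  d=-]
2: W B0 -> L0 miss  d=D]
3: W B3 -> L0 miss wb->B0  d=D]
4: R B3 -> L0 hit  d=D]
5: R B2 -> L2 miss  d=-]
6: R B2 -> L2 hit  d=-]
7: R B2 -> L2 hit  d=-]

DIRTY = [3]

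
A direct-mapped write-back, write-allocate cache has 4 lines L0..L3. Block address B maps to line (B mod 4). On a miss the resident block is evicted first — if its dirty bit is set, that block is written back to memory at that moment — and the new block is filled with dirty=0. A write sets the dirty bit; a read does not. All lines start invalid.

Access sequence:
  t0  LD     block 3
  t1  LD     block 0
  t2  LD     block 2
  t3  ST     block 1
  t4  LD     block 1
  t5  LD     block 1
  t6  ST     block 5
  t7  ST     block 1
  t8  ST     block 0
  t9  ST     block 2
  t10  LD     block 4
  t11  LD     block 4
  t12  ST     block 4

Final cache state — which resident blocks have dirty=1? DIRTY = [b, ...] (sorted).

DIRTY = [1, 2, 4]

0: R B3 → L3 miss [-]
1: R B0 → L0 miss [-]
2: R B2 → L2 miss [-]
3: W B1 → L1 miss [D]
4: R B1 → L1 hit [D]
5: R B1 → L1 hit [D]
6: W B5 → L1 miss wb→B1 [D]
7: W B1 → L1 miss wb→B5 [D]
8: W B0 → L0 hit [D]
9: W B2 → L2 hit [D]
10: R B4 → L0 miss wb→B0 [-]
11: R B4 → L0 hit [-]
12: W B4 → L0 hit [D]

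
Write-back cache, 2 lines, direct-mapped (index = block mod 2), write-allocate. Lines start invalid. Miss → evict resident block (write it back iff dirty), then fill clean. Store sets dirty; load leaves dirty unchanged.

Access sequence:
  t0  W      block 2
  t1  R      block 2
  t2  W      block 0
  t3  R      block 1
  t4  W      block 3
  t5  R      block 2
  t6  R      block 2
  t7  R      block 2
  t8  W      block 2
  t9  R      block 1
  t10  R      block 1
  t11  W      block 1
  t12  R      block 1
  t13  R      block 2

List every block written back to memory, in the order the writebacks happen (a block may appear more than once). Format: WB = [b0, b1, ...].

0: W B2 -> L0 miss  d=D]
1: R B2 -> L0 hit  d=D]
2: W B0 -> L0 miss wb->B2  d=D]
3: R B1 -> L1 miss  d=-]
4: W B3 -> L1 miss  d=D]
5: R B2 -> L0 miss wb->B0  d=-]
6: R B2 -> L0 hit  d=-]
7: R B2 -> L0 hit  d=-]
8: W B2 -> L0 hit  d=D]
9: R B1 -> L1 miss wb->B3  d=-]
10: R B1 -> L1 hit  d=-]
11: W B1 -> L1 hit  d=D]
12: R B1 -> L1 hit  d=D]
13: R B2 -> L0 hit  d=D]

WB = [2, 0, 3]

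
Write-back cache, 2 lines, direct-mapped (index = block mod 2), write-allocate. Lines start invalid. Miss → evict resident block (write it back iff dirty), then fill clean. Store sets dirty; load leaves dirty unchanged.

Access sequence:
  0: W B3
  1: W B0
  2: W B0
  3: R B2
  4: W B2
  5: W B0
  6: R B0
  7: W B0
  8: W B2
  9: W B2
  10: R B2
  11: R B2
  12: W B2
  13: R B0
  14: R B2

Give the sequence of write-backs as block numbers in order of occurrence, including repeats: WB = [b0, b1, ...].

0: W B3 -> L1 miss  d=D]
1: W B0 -> L0 miss  d=D]
2: W B0 -> L0 hit  d=D]
3: R B2 -> L0 miss wb->B0  d=-]
4: W B2 -> L0 hit  d=D]
5: W B0 -> L0 miss wb->B2  d=D]
6: R B0 -> L0 hit  d=D]
7: W B0 -> L0 hit  d=D]
8: W B2 -> L0 miss wb->B0  d=D]
9: W B2 -> L0 hit  d=D]
10: R B2 -> L0 hit  d=D]
11: R B2 -> L0 hit  d=D]
12: W B2 -> L0 hit  d=D]
13: R B0 -> L0 miss wb->B2  d=-]
14: R B2 -> L0 miss  d=-]

WB = [0, 2, 0, 2]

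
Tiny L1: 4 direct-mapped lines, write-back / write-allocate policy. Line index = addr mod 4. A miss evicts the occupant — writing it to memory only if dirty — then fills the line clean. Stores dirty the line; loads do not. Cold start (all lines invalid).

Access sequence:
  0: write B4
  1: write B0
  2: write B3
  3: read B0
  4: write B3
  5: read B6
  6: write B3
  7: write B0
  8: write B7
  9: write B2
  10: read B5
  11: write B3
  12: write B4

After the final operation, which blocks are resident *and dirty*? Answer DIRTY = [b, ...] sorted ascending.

  0 | W B4 → L0 miss [D]
  1 | W B0 → L0 miss wb→B4 [D]
  2 | W B3 → L3 miss [D]
  3 | R B0 → L0 hit [D]
  4 | W B3 → L3 hit [D]
  5 | R B6 → L2 miss [-]
  6 | W B3 → L3 hit [D]
  7 | W B0 → L0 hit [D]
  8 | W B7 → L3 miss wb→B3 [D]
  9 | W B2 → L2 miss [D]
  10 | R B5 → L1 miss [-]
  11 | W B3 → L3 miss wb→B7 [D]
  12 | W B4 → L0 miss wb→B0 [D]

DIRTY = [2, 3, 4]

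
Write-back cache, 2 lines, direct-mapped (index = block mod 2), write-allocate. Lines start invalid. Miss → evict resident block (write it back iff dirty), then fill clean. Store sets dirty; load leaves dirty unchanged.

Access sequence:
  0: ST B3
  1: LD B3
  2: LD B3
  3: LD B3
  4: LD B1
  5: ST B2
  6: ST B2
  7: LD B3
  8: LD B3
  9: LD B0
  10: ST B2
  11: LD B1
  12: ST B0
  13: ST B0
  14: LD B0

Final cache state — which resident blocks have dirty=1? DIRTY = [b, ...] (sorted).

DIRTY = [0]

  0 | W B3 → L1 miss [D]
  1 | R B3 → L1 hit [D]
  2 | R B3 → L1 hit [D]
  3 | R B3 → L1 hit [D]
  4 | R B1 → L1 miss wb→B3 [-]
  5 | W B2 → L0 miss [D]
  6 | W B2 → L0 hit [D]
  7 | R B3 → L1 miss [-]
  8 | R B3 → L1 hit [-]
  9 | R B0 → L0 miss wb→B2 [-]
  10 | W B2 → L0 miss [D]
  11 | R B1 → L1 miss [-]
  12 | W B0 → L0 miss wb→B2 [D]
  13 | W B0 → L0 hit [D]
  14 | R B0 → L0 hit [D]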